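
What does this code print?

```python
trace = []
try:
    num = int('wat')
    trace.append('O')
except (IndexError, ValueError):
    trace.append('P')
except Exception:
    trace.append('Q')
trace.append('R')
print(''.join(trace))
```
PR

ValueError matches tuple containing it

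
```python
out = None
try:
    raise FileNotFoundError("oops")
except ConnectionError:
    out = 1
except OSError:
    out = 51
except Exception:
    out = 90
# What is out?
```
51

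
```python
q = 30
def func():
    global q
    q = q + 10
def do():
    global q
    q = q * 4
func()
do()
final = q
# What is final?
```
160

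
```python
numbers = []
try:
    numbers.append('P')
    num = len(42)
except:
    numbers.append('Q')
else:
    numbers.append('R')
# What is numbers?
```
['P', 'Q']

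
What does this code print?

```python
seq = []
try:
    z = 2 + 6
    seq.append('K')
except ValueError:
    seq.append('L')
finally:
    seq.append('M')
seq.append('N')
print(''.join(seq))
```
KMN

finally runs after normal execution too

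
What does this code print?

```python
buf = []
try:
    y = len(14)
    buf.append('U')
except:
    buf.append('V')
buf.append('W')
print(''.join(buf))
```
VW

Exception raised in try, caught by bare except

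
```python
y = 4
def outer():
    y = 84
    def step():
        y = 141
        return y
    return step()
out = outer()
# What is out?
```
141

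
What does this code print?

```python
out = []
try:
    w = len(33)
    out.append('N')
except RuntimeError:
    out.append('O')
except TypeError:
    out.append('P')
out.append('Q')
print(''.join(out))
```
PQ

TypeError is caught by its specific handler, not RuntimeError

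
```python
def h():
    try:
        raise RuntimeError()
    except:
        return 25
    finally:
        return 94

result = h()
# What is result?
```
94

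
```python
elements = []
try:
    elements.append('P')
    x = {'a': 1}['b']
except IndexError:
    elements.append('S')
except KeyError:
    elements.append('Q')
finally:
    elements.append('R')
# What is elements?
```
['P', 'Q', 'R']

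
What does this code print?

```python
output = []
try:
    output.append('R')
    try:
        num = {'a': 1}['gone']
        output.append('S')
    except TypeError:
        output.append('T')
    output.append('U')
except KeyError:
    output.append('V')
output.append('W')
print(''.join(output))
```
RVW

Inner handler doesn't match, propagates to outer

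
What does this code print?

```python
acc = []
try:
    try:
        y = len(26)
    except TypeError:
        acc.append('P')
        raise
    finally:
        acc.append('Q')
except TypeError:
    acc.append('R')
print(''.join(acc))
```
PQR

finally runs before re-raised exception propagates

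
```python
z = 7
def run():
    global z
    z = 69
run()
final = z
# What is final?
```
69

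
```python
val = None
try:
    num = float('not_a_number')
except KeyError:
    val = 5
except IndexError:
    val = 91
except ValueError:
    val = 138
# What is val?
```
138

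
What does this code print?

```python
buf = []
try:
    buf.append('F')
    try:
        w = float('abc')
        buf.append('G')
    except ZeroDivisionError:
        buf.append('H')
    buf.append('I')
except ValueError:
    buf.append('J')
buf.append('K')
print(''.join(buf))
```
FJK

Inner handler doesn't match, propagates to outer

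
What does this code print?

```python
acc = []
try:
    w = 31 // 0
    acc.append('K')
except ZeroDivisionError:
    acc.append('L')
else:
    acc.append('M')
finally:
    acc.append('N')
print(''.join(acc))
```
LN

Exception: except runs, else skipped, finally runs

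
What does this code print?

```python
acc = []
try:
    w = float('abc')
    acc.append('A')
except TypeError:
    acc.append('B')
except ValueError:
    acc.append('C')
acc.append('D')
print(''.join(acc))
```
CD

ValueError is caught by its specific handler, not TypeError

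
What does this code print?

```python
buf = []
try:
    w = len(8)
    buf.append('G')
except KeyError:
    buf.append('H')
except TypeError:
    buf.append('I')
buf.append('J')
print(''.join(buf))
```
IJ

TypeError is caught by its specific handler, not KeyError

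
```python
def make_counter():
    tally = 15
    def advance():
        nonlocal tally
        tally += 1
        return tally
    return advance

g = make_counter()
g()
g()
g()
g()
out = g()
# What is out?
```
20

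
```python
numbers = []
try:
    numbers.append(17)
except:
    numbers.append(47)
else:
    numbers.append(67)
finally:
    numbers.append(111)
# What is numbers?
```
[17, 67, 111]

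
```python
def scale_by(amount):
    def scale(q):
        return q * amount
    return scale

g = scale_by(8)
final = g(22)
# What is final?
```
176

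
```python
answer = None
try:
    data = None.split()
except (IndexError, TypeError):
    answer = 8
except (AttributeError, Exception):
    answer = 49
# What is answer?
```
49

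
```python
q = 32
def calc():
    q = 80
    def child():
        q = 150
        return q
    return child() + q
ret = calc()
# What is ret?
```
230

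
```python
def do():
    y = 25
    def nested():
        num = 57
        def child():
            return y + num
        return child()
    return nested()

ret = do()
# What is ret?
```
82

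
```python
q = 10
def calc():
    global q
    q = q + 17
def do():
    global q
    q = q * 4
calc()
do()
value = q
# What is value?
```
108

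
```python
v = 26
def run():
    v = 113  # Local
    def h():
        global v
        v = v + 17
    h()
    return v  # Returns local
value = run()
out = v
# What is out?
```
43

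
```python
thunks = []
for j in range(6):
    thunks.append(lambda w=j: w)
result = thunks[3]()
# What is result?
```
3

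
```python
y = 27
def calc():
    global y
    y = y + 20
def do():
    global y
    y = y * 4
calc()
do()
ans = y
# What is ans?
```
188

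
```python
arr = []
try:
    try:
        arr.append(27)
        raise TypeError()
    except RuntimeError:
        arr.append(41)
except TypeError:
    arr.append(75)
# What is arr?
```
[27, 75]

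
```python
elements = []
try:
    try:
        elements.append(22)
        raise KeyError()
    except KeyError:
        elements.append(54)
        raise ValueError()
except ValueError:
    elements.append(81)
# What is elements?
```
[22, 54, 81]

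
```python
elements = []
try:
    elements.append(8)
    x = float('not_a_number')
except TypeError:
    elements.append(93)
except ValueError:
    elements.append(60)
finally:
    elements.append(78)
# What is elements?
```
[8, 60, 78]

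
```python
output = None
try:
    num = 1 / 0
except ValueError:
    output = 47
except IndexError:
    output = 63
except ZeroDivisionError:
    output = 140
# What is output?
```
140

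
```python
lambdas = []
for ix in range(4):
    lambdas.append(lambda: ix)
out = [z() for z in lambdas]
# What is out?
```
[3, 3, 3, 3]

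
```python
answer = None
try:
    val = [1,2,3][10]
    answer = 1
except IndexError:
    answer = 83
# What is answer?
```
83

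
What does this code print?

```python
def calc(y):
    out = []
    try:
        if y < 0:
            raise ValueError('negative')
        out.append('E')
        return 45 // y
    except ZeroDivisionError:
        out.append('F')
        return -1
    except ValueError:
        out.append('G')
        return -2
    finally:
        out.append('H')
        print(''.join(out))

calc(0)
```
EFH

y=0 causes ZeroDivisionError, caught, finally prints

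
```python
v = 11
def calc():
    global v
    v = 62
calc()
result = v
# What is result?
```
62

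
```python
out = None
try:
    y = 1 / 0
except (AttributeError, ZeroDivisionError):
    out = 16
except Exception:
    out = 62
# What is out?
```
16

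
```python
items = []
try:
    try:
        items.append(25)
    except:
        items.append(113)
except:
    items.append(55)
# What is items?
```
[25]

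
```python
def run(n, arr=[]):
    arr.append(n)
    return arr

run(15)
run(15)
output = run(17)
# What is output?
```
[15, 15, 17]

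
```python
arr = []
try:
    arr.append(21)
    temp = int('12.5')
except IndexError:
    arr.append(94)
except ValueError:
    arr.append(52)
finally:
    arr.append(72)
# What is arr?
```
[21, 52, 72]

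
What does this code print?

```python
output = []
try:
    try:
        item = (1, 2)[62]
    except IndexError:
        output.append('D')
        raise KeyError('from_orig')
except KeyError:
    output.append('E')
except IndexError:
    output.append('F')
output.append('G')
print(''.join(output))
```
DEG

KeyError raised and caught, original IndexError not re-raised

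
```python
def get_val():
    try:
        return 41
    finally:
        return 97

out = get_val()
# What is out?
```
97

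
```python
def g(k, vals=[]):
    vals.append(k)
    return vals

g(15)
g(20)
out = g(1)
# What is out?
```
[15, 20, 1]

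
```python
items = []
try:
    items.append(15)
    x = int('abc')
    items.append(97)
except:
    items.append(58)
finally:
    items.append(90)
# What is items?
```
[15, 58, 90]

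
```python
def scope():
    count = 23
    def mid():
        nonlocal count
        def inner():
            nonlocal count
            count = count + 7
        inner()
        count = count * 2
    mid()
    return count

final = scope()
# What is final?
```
60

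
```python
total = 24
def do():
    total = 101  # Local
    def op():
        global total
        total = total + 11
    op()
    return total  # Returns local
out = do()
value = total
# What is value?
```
35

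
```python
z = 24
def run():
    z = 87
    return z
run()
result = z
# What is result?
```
24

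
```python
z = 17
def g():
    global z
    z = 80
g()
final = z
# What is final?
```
80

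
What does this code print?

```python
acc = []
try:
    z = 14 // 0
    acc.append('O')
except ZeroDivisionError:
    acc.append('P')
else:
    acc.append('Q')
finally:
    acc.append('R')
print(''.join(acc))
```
PR

Exception: except runs, else skipped, finally runs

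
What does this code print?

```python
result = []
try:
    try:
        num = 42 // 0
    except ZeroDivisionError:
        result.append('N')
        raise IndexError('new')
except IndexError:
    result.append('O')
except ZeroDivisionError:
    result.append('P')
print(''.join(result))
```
NO

New IndexError raised, caught by outer IndexError handler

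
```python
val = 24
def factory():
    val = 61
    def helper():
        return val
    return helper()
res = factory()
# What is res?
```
61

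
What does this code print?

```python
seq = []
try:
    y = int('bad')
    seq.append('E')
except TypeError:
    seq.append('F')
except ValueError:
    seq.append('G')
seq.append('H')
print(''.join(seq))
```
GH

ValueError is caught by its specific handler, not TypeError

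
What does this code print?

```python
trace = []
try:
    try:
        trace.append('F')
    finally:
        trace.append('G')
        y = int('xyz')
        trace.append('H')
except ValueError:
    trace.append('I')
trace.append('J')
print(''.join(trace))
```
FGIJ

Exception in inner finally caught by outer except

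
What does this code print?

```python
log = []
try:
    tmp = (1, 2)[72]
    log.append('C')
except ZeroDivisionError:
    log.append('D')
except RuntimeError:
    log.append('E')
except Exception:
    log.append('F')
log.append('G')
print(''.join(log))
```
FG

IndexError not specifically caught, falls to Exception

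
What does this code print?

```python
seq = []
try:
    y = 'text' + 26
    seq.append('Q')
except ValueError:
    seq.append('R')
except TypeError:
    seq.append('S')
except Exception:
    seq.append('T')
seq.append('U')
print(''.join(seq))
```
SU

TypeError matches before generic Exception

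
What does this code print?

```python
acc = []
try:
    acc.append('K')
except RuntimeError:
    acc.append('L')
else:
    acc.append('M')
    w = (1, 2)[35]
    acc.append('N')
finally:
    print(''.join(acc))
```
KM

Try succeeds, else appends 'M', IndexError in else is uncaught, finally prints before exception propagates ('N' never appended)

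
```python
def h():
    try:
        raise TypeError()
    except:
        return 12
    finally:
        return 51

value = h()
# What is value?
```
51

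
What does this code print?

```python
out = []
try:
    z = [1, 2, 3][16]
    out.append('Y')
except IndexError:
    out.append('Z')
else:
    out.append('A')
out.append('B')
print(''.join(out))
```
ZB

else block skipped when exception is caught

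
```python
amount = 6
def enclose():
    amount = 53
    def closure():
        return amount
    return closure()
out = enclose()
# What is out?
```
53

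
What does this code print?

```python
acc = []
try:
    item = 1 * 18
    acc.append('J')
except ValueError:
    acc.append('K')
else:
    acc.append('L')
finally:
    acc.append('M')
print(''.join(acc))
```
JLM

else runs before finally when no exception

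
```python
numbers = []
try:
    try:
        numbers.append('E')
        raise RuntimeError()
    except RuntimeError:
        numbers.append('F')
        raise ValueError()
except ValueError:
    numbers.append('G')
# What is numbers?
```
['E', 'F', 'G']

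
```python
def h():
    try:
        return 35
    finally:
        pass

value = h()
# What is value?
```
35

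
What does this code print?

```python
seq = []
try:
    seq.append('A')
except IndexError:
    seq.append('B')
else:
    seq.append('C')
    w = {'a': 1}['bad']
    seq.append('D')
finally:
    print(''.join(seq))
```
AC

Try succeeds, else appends 'C', KeyError in else is uncaught, finally prints before exception propagates ('D' never appended)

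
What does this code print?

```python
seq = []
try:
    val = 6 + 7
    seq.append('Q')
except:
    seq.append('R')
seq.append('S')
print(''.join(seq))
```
QS

No exception, try block completes normally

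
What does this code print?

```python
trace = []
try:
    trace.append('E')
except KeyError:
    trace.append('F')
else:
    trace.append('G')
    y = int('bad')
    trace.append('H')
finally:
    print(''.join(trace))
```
EG

Try succeeds, else appends 'G', ValueError in else is uncaught, finally prints before exception propagates ('H' never appended)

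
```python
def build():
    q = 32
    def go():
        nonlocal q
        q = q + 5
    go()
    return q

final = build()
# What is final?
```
37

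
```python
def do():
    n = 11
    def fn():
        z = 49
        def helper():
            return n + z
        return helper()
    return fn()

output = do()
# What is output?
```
60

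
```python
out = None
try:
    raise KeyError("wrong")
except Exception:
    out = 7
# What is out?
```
7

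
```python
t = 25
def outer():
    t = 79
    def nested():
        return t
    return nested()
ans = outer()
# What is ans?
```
79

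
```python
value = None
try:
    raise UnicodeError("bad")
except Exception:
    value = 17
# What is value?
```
17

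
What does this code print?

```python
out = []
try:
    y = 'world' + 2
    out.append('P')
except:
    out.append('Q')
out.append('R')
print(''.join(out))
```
QR

Exception raised in try, caught by bare except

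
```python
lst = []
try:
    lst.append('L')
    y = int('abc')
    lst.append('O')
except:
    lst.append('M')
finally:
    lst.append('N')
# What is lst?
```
['L', 'M', 'N']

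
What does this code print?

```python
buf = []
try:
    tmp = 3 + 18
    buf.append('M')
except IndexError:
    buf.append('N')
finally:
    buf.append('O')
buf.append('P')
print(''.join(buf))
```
MOP

finally runs after normal execution too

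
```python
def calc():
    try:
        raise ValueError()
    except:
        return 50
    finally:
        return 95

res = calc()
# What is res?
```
95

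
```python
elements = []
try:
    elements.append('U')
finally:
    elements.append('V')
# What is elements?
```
['U', 'V']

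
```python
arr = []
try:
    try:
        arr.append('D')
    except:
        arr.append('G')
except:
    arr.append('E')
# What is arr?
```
['D']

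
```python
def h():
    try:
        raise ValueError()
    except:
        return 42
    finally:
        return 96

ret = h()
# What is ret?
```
96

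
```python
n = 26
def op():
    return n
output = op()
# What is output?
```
26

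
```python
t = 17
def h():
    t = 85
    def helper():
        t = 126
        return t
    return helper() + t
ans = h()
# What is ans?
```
211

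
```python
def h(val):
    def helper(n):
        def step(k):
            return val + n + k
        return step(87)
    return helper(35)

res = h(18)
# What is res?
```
140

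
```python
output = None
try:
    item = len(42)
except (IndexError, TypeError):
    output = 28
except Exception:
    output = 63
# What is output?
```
28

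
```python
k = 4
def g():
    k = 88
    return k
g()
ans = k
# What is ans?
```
4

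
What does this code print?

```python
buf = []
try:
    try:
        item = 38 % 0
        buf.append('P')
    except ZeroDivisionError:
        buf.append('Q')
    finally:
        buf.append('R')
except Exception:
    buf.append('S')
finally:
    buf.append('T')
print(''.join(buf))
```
QRT

Both finally blocks run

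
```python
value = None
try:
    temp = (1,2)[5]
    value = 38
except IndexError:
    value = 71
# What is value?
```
71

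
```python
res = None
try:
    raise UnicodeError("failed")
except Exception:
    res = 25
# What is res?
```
25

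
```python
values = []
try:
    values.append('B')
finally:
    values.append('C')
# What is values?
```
['B', 'C']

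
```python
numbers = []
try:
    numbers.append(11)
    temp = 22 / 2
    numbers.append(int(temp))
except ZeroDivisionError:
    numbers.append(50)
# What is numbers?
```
[11, 11]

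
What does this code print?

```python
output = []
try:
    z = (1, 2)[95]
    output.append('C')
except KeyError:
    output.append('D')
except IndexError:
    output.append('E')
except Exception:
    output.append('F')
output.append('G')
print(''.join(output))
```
EG

IndexError matches before generic Exception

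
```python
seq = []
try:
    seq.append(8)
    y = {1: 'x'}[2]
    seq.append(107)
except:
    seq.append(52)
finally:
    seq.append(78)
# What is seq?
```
[8, 52, 78]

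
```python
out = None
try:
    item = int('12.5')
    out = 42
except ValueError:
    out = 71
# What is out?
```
71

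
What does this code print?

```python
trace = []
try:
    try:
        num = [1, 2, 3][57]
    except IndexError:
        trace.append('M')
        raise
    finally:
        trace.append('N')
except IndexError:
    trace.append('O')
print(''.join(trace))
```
MNO

finally runs before re-raised exception propagates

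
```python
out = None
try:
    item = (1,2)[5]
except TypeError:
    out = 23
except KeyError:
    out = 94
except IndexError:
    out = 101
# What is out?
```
101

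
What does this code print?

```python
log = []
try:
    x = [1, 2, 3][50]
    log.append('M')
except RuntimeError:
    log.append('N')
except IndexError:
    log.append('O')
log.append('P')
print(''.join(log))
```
OP

IndexError is caught by its specific handler, not RuntimeError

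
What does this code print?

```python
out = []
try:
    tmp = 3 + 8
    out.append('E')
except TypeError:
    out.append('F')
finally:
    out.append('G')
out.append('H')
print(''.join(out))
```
EGH

finally runs after normal execution too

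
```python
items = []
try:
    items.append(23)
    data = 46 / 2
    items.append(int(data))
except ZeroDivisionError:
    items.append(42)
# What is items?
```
[23, 23]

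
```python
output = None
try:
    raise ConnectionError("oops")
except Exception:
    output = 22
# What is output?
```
22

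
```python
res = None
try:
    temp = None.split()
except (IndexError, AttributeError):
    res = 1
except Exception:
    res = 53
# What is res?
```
1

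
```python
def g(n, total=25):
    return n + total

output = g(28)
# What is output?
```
53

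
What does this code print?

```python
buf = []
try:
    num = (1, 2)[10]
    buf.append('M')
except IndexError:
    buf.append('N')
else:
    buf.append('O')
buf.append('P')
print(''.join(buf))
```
NP

else block skipped when exception is caught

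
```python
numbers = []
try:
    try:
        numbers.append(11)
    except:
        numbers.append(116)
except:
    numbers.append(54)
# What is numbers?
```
[11]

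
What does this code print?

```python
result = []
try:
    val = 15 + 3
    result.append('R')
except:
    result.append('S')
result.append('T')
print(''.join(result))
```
RT

No exception, try block completes normally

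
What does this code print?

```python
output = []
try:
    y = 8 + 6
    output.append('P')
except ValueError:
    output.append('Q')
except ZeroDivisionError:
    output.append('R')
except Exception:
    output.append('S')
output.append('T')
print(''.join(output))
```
PT

No exception, try block completes normally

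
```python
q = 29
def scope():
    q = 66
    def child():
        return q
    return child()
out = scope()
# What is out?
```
66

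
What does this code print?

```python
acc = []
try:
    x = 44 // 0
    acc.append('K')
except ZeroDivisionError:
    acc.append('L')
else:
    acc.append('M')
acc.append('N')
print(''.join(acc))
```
LN

else block skipped when exception is caught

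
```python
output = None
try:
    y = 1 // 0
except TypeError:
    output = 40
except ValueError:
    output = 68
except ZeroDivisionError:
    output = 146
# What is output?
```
146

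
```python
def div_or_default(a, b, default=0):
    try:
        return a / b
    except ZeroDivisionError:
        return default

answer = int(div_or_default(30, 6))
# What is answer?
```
5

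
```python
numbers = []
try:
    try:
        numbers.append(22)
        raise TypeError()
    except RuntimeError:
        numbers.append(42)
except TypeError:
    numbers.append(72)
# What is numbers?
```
[22, 72]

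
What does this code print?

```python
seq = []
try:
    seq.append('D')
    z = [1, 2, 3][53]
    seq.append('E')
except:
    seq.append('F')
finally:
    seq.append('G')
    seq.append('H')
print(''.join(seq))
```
DFGH

Code before exception runs, then except, then all of finally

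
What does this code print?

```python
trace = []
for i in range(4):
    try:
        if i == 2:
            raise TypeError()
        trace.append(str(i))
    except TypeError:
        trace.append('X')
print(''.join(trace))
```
01X3

Exception on i=2 caught, loop continues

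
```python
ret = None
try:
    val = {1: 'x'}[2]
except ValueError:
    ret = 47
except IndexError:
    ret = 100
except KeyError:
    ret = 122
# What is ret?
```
122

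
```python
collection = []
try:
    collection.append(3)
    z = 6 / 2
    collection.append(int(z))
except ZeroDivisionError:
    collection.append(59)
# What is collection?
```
[3, 3]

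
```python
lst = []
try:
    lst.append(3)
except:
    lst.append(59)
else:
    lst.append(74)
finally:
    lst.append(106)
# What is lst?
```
[3, 74, 106]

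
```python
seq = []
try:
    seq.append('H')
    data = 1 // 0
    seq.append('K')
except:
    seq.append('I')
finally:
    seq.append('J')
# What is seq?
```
['H', 'I', 'J']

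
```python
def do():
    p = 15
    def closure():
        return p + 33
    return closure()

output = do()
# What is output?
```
48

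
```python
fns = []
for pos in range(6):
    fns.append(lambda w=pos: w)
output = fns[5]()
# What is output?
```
5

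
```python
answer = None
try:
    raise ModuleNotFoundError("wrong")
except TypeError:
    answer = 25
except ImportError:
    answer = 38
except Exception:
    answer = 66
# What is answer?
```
38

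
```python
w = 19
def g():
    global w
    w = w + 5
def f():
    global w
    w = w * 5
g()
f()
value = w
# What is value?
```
120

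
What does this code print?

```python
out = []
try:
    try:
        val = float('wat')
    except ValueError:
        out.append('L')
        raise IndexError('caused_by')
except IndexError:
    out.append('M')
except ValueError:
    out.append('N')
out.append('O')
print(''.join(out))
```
LMO

IndexError raised and caught, original ValueError not re-raised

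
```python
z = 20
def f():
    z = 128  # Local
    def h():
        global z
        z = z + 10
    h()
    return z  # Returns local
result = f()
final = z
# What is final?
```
30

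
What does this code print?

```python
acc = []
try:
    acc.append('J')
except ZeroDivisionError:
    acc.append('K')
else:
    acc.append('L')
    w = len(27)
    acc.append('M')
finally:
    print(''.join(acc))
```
JL

Try succeeds, else appends 'L', TypeError in else is uncaught, finally prints before exception propagates ('M' never appended)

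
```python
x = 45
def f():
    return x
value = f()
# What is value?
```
45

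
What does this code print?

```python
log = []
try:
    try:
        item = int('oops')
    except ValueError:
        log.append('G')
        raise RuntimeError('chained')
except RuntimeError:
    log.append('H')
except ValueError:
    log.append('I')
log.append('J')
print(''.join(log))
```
GHJ

RuntimeError raised and caught, original ValueError not re-raised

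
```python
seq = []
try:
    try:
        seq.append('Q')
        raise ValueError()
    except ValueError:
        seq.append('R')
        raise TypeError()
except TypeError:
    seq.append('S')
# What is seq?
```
['Q', 'R', 'S']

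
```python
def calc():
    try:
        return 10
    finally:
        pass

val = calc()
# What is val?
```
10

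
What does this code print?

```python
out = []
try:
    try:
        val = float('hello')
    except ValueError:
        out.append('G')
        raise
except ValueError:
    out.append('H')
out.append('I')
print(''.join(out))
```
GHI

raise without argument re-raises current exception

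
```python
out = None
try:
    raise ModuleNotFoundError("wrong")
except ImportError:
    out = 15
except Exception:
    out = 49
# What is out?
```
15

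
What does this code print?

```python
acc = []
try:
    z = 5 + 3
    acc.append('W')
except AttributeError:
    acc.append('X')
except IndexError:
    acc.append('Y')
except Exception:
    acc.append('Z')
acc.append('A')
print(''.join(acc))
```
WA

No exception, try block completes normally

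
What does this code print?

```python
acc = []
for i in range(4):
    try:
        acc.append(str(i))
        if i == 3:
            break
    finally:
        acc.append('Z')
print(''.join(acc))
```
0Z1Z2Z3Z

finally runs even when breaking out of loop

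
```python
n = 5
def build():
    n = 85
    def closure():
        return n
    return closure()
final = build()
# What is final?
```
85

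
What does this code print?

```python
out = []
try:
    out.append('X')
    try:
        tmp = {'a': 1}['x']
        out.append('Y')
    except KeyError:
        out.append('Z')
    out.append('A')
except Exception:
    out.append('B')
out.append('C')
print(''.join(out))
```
XZAC

Inner exception caught by inner handler, outer continues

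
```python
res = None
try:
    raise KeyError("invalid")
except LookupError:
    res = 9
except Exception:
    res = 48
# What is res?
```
9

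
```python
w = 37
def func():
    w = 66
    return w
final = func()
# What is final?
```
66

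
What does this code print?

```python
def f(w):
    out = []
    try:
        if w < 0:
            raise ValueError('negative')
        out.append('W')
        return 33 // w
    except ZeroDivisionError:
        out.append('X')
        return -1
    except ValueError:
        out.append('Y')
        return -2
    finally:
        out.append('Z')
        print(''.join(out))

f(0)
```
WXZ

w=0 causes ZeroDivisionError, caught, finally prints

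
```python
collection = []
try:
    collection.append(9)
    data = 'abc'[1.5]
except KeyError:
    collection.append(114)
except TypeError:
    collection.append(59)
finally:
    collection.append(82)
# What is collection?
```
[9, 59, 82]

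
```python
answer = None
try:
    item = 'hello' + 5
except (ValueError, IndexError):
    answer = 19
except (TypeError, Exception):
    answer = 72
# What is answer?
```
72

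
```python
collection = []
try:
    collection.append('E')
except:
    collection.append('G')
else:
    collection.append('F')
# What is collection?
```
['E', 'F']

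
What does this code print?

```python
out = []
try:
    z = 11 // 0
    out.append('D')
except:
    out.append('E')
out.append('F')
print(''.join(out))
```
EF

Exception raised in try, caught by bare except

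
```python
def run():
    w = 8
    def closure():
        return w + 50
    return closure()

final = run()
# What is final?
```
58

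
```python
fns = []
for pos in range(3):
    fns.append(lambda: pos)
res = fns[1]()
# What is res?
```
2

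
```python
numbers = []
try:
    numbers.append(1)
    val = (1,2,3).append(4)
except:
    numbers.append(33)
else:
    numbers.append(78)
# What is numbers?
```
[1, 33]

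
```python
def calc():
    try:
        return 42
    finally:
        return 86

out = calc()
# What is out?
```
86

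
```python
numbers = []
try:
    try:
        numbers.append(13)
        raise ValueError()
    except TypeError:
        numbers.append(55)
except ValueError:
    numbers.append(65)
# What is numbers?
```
[13, 65]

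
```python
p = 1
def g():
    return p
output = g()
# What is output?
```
1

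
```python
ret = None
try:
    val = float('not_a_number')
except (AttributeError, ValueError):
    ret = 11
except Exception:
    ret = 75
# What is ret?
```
11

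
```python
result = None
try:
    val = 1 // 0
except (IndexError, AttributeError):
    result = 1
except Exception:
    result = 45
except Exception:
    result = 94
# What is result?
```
45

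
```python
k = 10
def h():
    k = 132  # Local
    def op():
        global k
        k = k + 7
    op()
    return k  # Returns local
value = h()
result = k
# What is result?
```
17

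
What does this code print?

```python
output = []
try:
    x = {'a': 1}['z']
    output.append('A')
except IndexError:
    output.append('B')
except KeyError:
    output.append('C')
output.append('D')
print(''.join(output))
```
CD

KeyError is caught by its specific handler, not IndexError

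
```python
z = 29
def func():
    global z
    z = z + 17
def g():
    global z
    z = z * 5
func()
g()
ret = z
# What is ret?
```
230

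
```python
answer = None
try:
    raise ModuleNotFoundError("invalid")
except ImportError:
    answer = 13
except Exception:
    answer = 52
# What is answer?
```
13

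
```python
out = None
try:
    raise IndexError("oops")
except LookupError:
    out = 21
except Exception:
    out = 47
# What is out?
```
21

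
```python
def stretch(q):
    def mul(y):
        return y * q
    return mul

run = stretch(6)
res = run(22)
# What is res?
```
132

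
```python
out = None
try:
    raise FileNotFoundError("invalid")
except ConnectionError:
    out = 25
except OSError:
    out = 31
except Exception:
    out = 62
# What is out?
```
31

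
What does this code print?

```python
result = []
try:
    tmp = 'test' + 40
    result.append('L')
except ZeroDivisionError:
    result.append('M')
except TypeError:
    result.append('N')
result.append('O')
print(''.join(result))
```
NO

TypeError is caught by its specific handler, not ZeroDivisionError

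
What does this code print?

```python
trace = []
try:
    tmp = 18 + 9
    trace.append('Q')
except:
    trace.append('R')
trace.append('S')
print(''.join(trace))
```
QS

No exception, try block completes normally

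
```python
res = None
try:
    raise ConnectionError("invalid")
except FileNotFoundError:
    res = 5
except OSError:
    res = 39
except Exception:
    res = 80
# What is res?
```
39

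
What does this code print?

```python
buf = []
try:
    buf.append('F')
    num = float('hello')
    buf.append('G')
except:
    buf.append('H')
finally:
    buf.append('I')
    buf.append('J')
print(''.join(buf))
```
FHIJ

Code before exception runs, then except, then all of finally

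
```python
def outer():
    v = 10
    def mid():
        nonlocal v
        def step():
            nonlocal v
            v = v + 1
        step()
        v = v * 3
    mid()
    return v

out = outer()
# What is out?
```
33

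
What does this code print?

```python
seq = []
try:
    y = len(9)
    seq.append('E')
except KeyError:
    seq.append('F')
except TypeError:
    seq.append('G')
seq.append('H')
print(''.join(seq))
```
GH

TypeError is caught by its specific handler, not KeyError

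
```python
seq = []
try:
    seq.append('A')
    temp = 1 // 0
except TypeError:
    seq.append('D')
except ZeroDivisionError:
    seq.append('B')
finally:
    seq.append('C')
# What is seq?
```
['A', 'B', 'C']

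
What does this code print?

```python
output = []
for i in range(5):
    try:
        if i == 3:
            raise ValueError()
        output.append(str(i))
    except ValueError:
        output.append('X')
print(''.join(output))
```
012X4

Exception on i=3 caught, loop continues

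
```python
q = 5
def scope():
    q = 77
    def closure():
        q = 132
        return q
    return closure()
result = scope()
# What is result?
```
132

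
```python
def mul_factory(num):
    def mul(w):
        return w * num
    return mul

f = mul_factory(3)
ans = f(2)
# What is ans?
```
6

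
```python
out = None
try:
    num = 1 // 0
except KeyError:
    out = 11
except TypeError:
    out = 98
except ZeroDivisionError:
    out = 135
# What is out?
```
135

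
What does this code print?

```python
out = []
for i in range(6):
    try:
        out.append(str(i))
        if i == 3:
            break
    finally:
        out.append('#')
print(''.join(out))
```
0#1#2#3#

finally runs even when breaking out of loop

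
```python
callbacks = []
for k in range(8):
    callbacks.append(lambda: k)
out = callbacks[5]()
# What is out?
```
7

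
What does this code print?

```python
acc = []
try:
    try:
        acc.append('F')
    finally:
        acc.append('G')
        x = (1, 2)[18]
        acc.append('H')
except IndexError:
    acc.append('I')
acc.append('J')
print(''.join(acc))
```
FGIJ

Exception in inner finally caught by outer except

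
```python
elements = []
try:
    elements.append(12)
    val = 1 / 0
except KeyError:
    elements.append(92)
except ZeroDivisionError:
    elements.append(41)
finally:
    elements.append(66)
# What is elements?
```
[12, 41, 66]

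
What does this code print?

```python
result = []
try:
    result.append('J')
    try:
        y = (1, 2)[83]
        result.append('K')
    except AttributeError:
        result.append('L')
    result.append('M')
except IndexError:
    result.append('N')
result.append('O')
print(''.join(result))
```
JNO

Inner handler doesn't match, propagates to outer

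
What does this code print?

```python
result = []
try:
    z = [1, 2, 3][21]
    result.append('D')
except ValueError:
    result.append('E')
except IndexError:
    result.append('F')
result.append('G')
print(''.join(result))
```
FG

IndexError is caught by its specific handler, not ValueError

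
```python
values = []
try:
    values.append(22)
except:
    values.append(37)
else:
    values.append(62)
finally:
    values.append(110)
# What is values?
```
[22, 62, 110]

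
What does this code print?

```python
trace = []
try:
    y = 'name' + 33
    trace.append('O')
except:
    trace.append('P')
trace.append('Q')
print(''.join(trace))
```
PQ

Exception raised in try, caught by bare except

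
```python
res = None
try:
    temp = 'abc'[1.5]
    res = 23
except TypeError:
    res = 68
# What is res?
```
68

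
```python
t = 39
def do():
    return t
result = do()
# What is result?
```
39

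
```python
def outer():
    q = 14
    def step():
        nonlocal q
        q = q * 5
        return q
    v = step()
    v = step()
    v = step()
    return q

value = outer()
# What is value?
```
1750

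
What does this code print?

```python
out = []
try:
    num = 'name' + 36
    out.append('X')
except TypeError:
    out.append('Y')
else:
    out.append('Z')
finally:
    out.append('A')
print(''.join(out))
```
YA

Exception: except runs, else skipped, finally runs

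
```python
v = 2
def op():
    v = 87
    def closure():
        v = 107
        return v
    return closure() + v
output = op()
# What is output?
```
194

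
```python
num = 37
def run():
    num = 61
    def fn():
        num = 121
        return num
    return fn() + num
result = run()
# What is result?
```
182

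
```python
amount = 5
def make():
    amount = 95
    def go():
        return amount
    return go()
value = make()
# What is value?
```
95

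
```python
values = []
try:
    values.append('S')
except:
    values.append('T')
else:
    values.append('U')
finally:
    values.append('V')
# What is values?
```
['S', 'U', 'V']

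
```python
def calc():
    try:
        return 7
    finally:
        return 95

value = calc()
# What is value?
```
95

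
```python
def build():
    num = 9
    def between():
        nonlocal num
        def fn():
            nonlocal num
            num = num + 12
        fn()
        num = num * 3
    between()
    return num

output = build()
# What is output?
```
63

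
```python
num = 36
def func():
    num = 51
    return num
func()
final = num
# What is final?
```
36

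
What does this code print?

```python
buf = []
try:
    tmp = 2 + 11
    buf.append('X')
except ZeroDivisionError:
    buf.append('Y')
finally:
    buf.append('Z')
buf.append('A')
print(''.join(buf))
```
XZA

finally runs after normal execution too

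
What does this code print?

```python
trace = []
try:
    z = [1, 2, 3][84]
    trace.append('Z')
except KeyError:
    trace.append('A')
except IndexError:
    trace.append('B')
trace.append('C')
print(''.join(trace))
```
BC

IndexError is caught by its specific handler, not KeyError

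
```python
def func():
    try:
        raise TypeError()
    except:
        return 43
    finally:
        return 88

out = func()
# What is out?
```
88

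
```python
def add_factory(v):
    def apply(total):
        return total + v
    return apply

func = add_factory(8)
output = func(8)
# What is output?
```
16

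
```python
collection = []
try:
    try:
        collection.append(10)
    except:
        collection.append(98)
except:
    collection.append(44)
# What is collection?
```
[10]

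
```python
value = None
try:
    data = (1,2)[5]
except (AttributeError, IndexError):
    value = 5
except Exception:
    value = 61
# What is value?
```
5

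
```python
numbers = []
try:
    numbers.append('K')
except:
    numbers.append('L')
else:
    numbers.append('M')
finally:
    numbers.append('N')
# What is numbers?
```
['K', 'M', 'N']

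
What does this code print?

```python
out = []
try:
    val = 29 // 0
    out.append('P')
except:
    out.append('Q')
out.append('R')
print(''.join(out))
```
QR

Exception raised in try, caught by bare except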